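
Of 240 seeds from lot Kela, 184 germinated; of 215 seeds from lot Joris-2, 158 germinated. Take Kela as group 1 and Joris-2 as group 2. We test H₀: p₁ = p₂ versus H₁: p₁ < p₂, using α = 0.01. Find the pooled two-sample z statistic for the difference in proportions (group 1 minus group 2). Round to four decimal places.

p̂₁ = 184/240 ≈ 0.766667, p̂₂ = 158/215 ≈ 0.734884.
Pooled p̂ = (184+158)/(240+215) = 342/455 = 0.751648.
SE = √(0.186673 × 0.00881783) = 0.040572.
z = (0.766667 − 0.734884)/0.040572 = 0.031783/0.040572 = 0.7834.
p-value = P(Z < 0.783) ≈ 0.7833; since p > α = 0.01, fail to reject H₀.

z = 0.7834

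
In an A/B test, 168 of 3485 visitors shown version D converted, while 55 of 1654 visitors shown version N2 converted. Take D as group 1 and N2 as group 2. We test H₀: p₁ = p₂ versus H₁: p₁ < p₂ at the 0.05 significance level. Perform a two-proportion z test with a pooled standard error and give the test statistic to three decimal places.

z = 2.458

p̂₁ = 168/3485 ≈ 0.048207, p̂₂ = 55/1654 ≈ 0.033253.
Pooled p̂ = (168+55)/(3485+1654) = 223/5139 = 0.043394.
SE = √(0.0415106 × 0.000891539) = 0.006083.
z = (0.048207 − 0.033253)/0.006083 = 0.014954/0.006083 = 2.458.
p-value = P(Z < 2.458) ≈ 0.9930, so at α = 0.05 we fail to reject H₀.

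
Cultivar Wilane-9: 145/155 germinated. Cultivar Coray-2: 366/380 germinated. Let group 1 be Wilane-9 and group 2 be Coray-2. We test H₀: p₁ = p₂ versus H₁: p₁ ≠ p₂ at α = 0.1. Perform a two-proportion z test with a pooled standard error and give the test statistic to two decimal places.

z = -1.40

p̂₁ = 145/155 ≈ 0.93548, p̂₂ = 366/380 ≈ 0.96316.
Pooled p̂ = (145+366)/(155+380) = 511/535 = 0.95514.
SE = √(p̂(1−p̂)(1/n₁+1/n₂)) = √(0.95514·0.04486·0.00908319) = √(0.000389191) = 0.01973.
z = (0.93548 − 0.96316)/0.01973 = -0.02768/0.01973 = -1.40.
p-value = 2·P(Z > 1.403) ≈ 0.1607, so at α = 0.1 we fail to reject H₀.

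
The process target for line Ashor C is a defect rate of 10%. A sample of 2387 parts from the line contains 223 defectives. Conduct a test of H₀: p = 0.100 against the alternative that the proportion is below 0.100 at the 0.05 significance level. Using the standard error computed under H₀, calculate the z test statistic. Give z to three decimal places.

z = -1.071

p̂ = 223/2387 = 0.093423.
Under H₀, SE = √(0.1·0.9/2387) = √(3.77042e-05) = 0.006140.
z = (0.093423 − 0.1)/0.006140 = -0.006577/0.006140 = -1.071.
p-value = P(Z < -1.071) ≈ 0.1420; since p > α = 0.05, fail to reject H₀.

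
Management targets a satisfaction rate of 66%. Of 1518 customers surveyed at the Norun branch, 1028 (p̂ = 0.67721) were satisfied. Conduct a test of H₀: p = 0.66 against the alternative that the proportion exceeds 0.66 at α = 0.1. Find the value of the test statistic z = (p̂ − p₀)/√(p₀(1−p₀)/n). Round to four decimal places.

p̂ = 1028/1518 = 0.6772069.
Standard error under H₀: √(0.66×0.34/1518) = 0.0121584.
z = (0.6772069 − 0.66)/0.0121584 = 0.0172069/0.0121584 = 1.4152.
p-value = P(Z > 1.415) ≈ 0.0785, so at α = 0.1 we reject H₀.

z = 1.4152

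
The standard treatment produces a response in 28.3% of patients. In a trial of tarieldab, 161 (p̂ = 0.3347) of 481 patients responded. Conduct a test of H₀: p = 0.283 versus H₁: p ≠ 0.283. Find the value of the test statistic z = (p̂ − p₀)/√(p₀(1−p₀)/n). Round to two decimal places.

z = 2.52

p̂ = 161/481 = 0.3347.
Standard error under H₀: √(0.283×0.717/481) = 0.0205.
z = (0.3347 − 0.283)/0.0205 = 0.0517/0.0205 = 2.52.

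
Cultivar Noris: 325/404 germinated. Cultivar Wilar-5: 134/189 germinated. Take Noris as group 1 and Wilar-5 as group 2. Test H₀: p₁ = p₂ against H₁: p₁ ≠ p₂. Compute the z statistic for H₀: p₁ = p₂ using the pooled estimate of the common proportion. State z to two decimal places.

p̂₁ = 325/404 = 0.8045, p̂₂ = 134/189 = 0.7090.
Pooled p̂ = (325+134)/(404+189) = 459/593 = 0.7740.
SE = √(p̂(1−p̂)(1/n₁+1/n₂)) = √(0.7740·0.2260·0.00776625) = √(0.00135837) = 0.0369.
z = (0.8045 − 0.7090)/0.0369 = 0.0955/0.0369 = 2.59.
Two-sided p-value ≈ 2·Φ(−2.590) = 0.0096.

z = 2.59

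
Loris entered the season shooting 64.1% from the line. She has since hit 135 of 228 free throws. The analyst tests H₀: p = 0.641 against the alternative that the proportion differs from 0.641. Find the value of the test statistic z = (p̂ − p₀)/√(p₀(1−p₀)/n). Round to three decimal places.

z = -1.539

p̂ = 135/228 = 0.59211.
Under H₀, SE = √(0.641·0.359/228) = √(0.00100929) = 0.03177.
z = (0.59211 − 0.641)/0.03177 = -0.04889/0.03177 = -1.539.
p-value = 2·P(Z > 1.539) ≈ 0.1238.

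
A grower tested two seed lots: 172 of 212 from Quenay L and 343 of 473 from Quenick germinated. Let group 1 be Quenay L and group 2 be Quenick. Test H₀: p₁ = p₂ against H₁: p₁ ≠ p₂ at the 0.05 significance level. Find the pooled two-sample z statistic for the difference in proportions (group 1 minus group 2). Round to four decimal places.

p̂₁ = 172/212 ≈ 0.811321, p̂₂ = 343/473 ≈ 0.725159.
Pooled p̂ = (172+343)/(212+473) = 515/685 = 0.751825.
SE = √(0.186584 × 0.00683115) = 0.035701.
z = (0.811321 − 0.725159)/0.035701 = 0.086162/0.035701 = 2.4134.
Two-sided p-value ≈ 2·Φ(−2.413) = 0.0158; since p < α = 0.05, reject H₀.

z = 2.4134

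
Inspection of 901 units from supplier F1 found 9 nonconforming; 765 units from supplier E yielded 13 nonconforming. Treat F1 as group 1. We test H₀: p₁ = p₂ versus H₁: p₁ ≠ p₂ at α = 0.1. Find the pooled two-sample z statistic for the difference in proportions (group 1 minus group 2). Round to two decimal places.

z = -1.25

p̂₁ = 9/901 = 0.0100, p̂₂ = 13/765 = 0.0170.
Pooled p̂ = (9+13)/(901+765) = 22/1666 = 0.0132.
SE = √(0.0130309 × 0.00241707) = 0.0056.
z = (0.0100 − 0.0170)/0.0056 = -0.0070/0.0056 = -1.25.
Two-sided p-value ≈ 2·Φ(−1.248) = 0.2120; since p > α = 0.1, fail to reject H₀.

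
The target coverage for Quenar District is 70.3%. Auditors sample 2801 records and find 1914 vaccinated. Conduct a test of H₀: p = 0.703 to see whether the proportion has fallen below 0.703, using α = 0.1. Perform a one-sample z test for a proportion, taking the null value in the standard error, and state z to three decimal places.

p̂ = 1914/2801 ≈ 0.68333.
Standard error under H₀: √(0.703×0.297/2801) = 0.00863.
z = (0.68333 − 0.703)/0.00863 = -0.01967/0.00863 = -2.279.
p-value = P(Z < -2.279) ≈ 0.0113, so at α = 0.1 we reject H₀.

z = -2.279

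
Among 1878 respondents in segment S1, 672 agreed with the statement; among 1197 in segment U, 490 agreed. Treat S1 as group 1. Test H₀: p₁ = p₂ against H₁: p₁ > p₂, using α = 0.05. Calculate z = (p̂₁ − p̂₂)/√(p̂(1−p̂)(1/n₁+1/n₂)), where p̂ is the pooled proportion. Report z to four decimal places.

z = -2.8735

p̂₁ = 672/1878 ≈ 0.357827, p̂₂ = 490/1197 ≈ 0.409357.
Pooled p̂ = (672+490)/(1878+1197) = 1162/3075 = 0.377886.
SE = √(p̂(1−p̂)(1/n₁+1/n₂)) = √(0.377886·0.622114·0.0013679) = √(0.000321578) = 0.017933.
z = (0.357827 − 0.409357)/0.017933 = -0.051530/0.017933 = -2.8735.
p-value = P(Z > -2.873) ≈ 0.9980; since p > α = 0.05, fail to reject H₀.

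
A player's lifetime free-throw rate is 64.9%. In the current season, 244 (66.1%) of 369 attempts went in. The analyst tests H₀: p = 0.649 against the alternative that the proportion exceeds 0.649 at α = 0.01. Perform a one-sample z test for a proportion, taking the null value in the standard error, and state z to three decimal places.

z = 0.493

p̂ = 244/369 = 0.66125.
Under H₀, SE = √(0.649·0.351/369) = √(0.000617341) = 0.02485.
z = (0.66125 − 0.649)/0.02485 = 0.01225/0.02485 = 0.493.
p-value = P(Z > 0.493) ≈ 0.3110; since p > α = 0.01, fail to reject H₀.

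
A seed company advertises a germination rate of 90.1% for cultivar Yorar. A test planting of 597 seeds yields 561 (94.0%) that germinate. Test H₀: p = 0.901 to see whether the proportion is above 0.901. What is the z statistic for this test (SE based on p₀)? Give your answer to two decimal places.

z = 3.17

p̂ = 561/597 = 0.9397.
Standard error under H₀: √(0.901×0.099/597) = 0.0122.
z = (0.9397 − 0.901)/0.0122 = 0.0387/0.0122 = 3.17.
p-value = P(Z > 3.166) ≈ 0.0008.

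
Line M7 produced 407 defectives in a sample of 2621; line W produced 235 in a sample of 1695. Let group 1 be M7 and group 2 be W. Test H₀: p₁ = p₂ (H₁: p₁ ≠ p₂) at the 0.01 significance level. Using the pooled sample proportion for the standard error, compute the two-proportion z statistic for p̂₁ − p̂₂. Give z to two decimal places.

z = 1.50

p̂₁ = 407/2621 = 0.1553, p̂₂ = 235/1695 = 0.1386.
Pooled p̂ = (407+235)/(2621+1695) = 642/4316 = 0.1487.
SE = √(p̂(1−p̂)(1/n₁+1/n₂)) = √(0.1487·0.8513·0.000971504) = √(0.000123014) = 0.0111.
z = (0.1553 − 0.1386)/0.0111 = 0.0167/0.0111 = 1.50.
Two-sided p-value ≈ 2·Φ(−1.500) = 0.1335, so at α = 0.01 we fail to reject H₀.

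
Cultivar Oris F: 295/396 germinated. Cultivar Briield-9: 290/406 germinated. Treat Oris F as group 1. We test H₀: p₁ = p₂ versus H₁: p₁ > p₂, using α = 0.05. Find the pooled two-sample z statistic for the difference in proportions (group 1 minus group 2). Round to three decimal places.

z = 0.977

p̂₁ = 295/396 = 0.74495, p̂₂ = 290/406 = 0.71429.
Pooled p̂ = (295+290)/(396+406) = 585/802 = 0.72943.
SE = √(p̂(1−p̂)(1/n₁+1/n₂)) = √(0.72943·0.27057·0.00498831) = √(0.00098451) = 0.03138.
z = (0.74495 − 0.71429)/0.03138 = 0.03066/0.03138 = 0.977.
p-value = P(Z > 0.977) ≈ 0.1642. With α = 0.05, fail to reject H₀.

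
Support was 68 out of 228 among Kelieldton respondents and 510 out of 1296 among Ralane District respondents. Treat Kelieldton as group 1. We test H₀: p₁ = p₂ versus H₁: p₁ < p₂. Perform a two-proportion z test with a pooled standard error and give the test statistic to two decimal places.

z = -2.73

p̂₁ = 68/228 = 0.29825, p̂₂ = 510/1296 = 0.39352.
Pooled p̂ = (68+510)/(228+1296) = 578/1524 = 0.37927.
SE = √(p̂(1−p̂)(1/n₁+1/n₂)) = √(0.37927·0.62073·0.00515757) = √(0.00121421) = 0.03485.
z = (0.29825 − 0.39352)/0.03485 = -0.09527/0.03485 = -2.73.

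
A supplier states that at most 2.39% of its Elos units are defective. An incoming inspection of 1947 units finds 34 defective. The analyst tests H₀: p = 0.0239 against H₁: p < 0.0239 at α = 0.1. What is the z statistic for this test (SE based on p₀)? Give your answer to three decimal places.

z = -1.860

p̂ = 34/1947 ≈ 0.017463.
Standard error under H₀: √(0.0239×0.9761/1947) = 0.003461.
z = (0.017463 − 0.0239)/0.003461 = -0.006437/0.003461 = -1.860.
p-value = P(Z < -1.860) ≈ 0.0315, so at α = 0.1 we reject H₀.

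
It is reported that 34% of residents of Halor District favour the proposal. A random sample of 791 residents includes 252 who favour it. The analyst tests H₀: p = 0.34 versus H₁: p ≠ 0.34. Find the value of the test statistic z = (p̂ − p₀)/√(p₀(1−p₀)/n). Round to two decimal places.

p̂ = 252/791 ≈ 0.3186.
Under H₀, SE = √(0.34·0.66/791) = √(0.000283692) = 0.0168.
z = (0.3186 − 0.34)/0.0168 = -0.0214/0.0168 = -1.27.
p-value = 2·P(Z > 1.271) ≈ 0.2036.

z = -1.27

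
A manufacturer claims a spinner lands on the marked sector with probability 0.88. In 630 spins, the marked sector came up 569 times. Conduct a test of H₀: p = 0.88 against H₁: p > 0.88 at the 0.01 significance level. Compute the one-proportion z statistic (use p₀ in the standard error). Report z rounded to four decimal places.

p̂ = 569/630 ≈ 0.903175.
Standard error under H₀: √(0.88×0.12/630) = 0.012947.
z = (0.903175 − 0.88)/0.012947 = 0.023175/0.012947 = 1.7900.
p-value = P(Z > 1.790) ≈ 0.0367; since p > α = 0.01, fail to reject H₀.

z = 1.7900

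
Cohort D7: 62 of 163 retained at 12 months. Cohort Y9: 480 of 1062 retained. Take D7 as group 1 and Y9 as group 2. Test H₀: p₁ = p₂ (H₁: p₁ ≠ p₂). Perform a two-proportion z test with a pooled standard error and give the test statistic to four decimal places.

z = -1.7139

p̂₁ = 62/163 ≈ 0.380368, p̂₂ = 480/1062 ≈ 0.451977.
Pooled p̂ = (62+480)/(163+1062) = 542/1225 = 0.442449.
SE = √(p̂(1−p̂)(1/n₁+1/n₂)) = √(0.442449·0.557551·0.00707659) = √(0.00174571) = 0.041782.
z = (0.380368 − 0.451977)/0.041782 = -0.071609/0.041782 = -1.7139.
p-value = 2·P(Z > 1.714) ≈ 0.0865.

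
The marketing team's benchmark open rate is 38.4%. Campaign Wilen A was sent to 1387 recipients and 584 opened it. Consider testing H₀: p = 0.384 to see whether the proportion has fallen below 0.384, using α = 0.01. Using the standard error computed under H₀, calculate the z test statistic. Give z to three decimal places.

p̂ = 584/1387 = 0.42105.
Under H₀, SE = √(0.384·0.616/1387) = √(0.000170544) = 0.01306.
z = (0.42105 − 0.384)/0.01306 = 0.03705/0.01306 = 2.837.
p-value = P(Z < 2.837) ≈ 0.9977, so at α = 0.01 we fail to reject H₀.

z = 2.837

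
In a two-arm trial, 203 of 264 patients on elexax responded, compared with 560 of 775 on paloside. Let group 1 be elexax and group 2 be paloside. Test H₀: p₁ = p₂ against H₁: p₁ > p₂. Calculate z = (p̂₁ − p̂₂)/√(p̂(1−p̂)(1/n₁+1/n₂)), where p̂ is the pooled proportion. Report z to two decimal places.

z = 1.47

p̂₁ = 203/264 = 0.7689, p̂₂ = 560/775 = 0.7226.
Pooled p̂ = (203+560)/(264+775) = 763/1039 = 0.7344.
SE = √(p̂(1−p̂)(1/n₁+1/n₂)) = √(0.7344·0.2656·0.0050782) = √(0.000990632) = 0.0315.
z = (0.7689 − 0.7226)/0.0315 = 0.0463/0.0315 = 1.47.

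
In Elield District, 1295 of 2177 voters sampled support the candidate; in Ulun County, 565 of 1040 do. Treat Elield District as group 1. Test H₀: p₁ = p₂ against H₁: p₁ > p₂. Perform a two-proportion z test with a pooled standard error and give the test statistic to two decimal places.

p̂₁ = 1295/2177 ≈ 0.5949, p̂₂ = 565/1040 ≈ 0.5433.
Pooled p̂ = (1295+565)/(2177+1040) = 1860/3217 = 0.5782.
SE = √(0.243888 × 0.00142089) = 0.0186.
z = (0.5949 − 0.5433)/0.0186 = 0.0516/0.0186 = 2.77.

z = 2.77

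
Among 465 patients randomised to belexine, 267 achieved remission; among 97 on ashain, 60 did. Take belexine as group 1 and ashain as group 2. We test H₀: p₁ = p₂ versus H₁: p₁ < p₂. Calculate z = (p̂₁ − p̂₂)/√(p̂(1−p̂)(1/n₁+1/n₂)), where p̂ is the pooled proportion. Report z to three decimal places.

z = -0.806

p̂₁ = 267/465 = 0.57419, p̂₂ = 60/97 = 0.61856.
Pooled p̂ = (267+60)/(465+97) = 327/562 = 0.58185.
SE = √(p̂(1−p̂)(1/n₁+1/n₂)) = √(0.58185·0.41815·0.0124598) = √(0.00303148) = 0.05506.
z = (0.57419 − 0.61856)/0.05506 = -0.04437/0.05506 = -0.806.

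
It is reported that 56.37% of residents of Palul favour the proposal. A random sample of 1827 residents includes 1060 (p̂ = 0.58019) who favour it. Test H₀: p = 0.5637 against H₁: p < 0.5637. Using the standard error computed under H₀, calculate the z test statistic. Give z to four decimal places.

z = 1.4209

p̂ = 1060/1827 = 0.5801861.
Standard error under H₀: √(0.5637×0.4363/1827) = 0.0116024.
z = (0.5801861 − 0.5637)/0.0116024 = 0.0164861/0.0116024 = 1.4209.
p-value = P(Z < 1.421) ≈ 0.9223.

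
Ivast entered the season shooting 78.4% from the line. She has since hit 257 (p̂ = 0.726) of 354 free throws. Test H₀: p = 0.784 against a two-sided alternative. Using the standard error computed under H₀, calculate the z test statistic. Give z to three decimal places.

p̂ = 257/354 = 0.72599.
SE = √(p₀(1−p₀)/n) = √(0.16934/354) = 0.02187.
z = (0.72599 − 0.784)/0.02187 = -0.05801/0.02187 = -2.652.
Two-sided p-value ≈ 2·Φ(−2.652) = 0.0080.

z = -2.652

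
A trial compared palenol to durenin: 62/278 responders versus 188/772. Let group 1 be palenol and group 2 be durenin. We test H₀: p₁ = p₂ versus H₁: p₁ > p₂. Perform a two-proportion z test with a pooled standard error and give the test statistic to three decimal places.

z = -0.688

p̂₁ = 62/278 = 0.22302, p̂₂ = 188/772 = 0.24352.
Pooled p̂ = (62+188)/(278+772) = 250/1050 = 0.23810.
SE = √(0.181406 × 0.00489246) = 0.02979.
z = (0.22302 − 0.24352)/0.02979 = -0.02050/0.02979 = -0.688.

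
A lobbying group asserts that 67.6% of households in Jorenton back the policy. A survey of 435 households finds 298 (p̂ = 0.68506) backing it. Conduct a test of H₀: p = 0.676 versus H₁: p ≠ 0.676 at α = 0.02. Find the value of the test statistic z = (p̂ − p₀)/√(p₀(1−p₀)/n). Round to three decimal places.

p̂ = 298/435 = 0.68506.
Standard error under H₀: √(0.676×0.324/435) = 0.02244.
z = (0.68506 − 0.676)/0.02244 = 0.00906/0.02244 = 0.404.
Two-sided p-value ≈ 2·Φ(−0.404) = 0.6865; since p > α = 0.02, fail to reject H₀.

z = 0.404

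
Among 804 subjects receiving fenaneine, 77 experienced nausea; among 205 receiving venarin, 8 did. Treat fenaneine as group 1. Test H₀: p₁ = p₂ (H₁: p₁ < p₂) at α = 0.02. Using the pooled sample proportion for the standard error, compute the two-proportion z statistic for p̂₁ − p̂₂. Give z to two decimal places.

z = 2.61

p̂₁ = 77/804 ≈ 0.09577, p̂₂ = 8/205 ≈ 0.03902.
Pooled p̂ = (77+8)/(804+205) = 85/1009 = 0.08424.
SE = √(0.0771451 × 0.00612183) = 0.02173.
z = (0.09577 − 0.03902)/0.02173 = 0.05675/0.02173 = 2.61.
p-value = P(Z < 2.611) ≈ 0.9955; since p > α = 0.02, fail to reject H₀.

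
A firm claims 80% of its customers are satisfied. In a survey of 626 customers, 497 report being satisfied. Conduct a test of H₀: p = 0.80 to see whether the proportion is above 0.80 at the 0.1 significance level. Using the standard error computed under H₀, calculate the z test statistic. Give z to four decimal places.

z = -0.3797

p̂ = 497/626 ≈ 0.793930.
Under H₀, SE = √(0.8·0.2/626) = √(0.000255591) = 0.015987.
z = (0.793930 − 0.8)/0.015987 = -0.006070/0.015987 = -0.3797.
p-value = P(Z > -0.380) ≈ 0.6479; since p > α = 0.1, fail to reject H₀.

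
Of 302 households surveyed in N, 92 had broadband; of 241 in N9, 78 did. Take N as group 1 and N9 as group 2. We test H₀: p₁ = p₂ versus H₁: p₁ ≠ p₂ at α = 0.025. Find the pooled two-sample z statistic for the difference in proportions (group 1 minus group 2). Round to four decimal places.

p̂₁ = 92/302 ≈ 0.304636, p̂₂ = 78/241 ≈ 0.323651.
Pooled p̂ = (92+78)/(302+241) = 170/543 = 0.313076.
SE = √(p̂(1−p̂)(1/n₁+1/n₂)) = √(0.313076·0.686924·0.00746064) = √(0.00160448) = 0.040056.
z = (0.304636 − 0.323651)/0.040056 = -0.019015/0.040056 = -0.4747.
Two-sided p-value ≈ 2·Φ(−0.475) = 0.6350; since p > α = 0.025, fail to reject H₀.

z = -0.4747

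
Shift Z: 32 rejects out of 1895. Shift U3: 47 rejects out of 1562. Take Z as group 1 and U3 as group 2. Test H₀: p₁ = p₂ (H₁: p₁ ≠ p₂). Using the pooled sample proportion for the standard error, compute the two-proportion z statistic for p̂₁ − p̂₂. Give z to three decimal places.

z = -2.585

p̂₁ = 32/1895 = 0.016887, p̂₂ = 47/1562 = 0.030090.
Pooled p̂ = (32+47)/(1895+1562) = 79/3457 = 0.022852.
SE = √(p̂(1−p̂)(1/n₁+1/n₂)) = √(0.022852·0.977148·0.00116791) = √(2.60794e-05) = 0.005107.
z = (0.016887 − 0.030090)/0.005107 = -0.013203/0.005107 = -2.585.
p-value = 2·P(Z > 2.585) ≈ 0.0097.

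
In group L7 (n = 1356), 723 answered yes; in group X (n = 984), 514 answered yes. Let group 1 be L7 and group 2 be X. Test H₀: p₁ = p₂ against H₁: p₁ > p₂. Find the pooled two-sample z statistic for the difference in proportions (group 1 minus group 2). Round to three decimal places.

p̂₁ = 723/1356 ≈ 0.53319, p̂₂ = 514/984 ≈ 0.52236.
Pooled p̂ = (723+514)/(1356+984) = 1237/2340 = 0.52863.
SE = √(p̂(1−p̂)(1/n₁+1/n₂)) = √(0.52863·0.47137·0.00175372) = √(0.000436993) = 0.02090.
z = (0.53319 − 0.52236)/0.02090 = 0.01083/0.02090 = 0.518.

z = 0.518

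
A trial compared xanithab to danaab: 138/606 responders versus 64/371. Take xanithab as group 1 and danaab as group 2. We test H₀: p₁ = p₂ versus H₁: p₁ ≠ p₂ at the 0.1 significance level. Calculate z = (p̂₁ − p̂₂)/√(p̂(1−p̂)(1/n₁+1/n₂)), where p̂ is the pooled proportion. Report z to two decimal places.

z = 2.07

p̂₁ = 138/606 = 0.2277, p̂₂ = 64/371 = 0.1725.
Pooled p̂ = (138+64)/(606+371) = 202/977 = 0.2068.
SE = √(0.164008 × 0.00434558) = 0.0267.
z = (0.2277 − 0.1725)/0.0267 = 0.0552/0.0267 = 2.07.
Two-sided p-value ≈ 2·Φ(−2.068) = 0.0386, so at α = 0.1 we reject H₀.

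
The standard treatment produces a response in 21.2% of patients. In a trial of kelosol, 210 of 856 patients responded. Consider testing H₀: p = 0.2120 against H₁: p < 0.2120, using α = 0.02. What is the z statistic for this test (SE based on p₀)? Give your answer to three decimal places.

p̂ = 210/856 ≈ 0.24533.
Standard error under H₀: √(0.212×0.788/856) = 0.01397.
z = (0.24533 − 0.212)/0.01397 = 0.03333/0.01397 = 2.386.
p-value = P(Z < 2.386) ≈ 0.9915. With α = 0.02, fail to reject H₀.

z = 2.386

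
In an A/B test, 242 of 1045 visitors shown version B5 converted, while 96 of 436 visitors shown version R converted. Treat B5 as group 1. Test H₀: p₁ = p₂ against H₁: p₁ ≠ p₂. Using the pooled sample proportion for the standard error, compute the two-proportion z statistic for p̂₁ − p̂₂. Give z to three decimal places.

z = 0.476

p̂₁ = 242/1045 ≈ 0.23158, p̂₂ = 96/436 ≈ 0.22018.
Pooled p̂ = (242+96)/(1045+436) = 338/1481 = 0.22822.
SE = √(p̂(1−p̂)(1/n₁+1/n₂)) = √(0.22822·0.77178·0.00325052) = √(0.000572539) = 0.02393.
z = (0.23158 − 0.22018)/0.02393 = 0.01140/0.02393 = 0.476.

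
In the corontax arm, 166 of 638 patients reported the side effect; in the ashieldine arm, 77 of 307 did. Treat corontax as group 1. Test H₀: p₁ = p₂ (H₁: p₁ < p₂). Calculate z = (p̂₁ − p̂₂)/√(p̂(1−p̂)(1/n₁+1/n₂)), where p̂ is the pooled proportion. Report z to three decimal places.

p̂₁ = 166/638 = 0.26019, p̂₂ = 77/307 = 0.25081.
Pooled p̂ = (166+77)/(638+307) = 243/945 = 0.25714.
SE = √(p̂(1−p̂)(1/n₁+1/n₂)) = √(0.25714·0.74286·0.00482473) = √(0.000921621) = 0.03036.
z = (0.26019 − 0.25081)/0.03036 = 0.00938/0.03036 = 0.309.
p-value = P(Z < 0.309) ≈ 0.6213.

z = 0.309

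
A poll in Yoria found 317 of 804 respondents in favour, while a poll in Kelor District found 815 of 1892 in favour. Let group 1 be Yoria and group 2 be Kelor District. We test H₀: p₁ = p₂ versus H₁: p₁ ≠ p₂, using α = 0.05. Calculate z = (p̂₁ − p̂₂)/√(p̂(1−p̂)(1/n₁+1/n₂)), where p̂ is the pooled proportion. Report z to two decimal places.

p̂₁ = 317/804 ≈ 0.39428, p̂₂ = 815/1892 ≈ 0.43076.
Pooled p̂ = (317+815)/(804+1892) = 1132/2696 = 0.41988.
SE = √(p̂(1−p̂)(1/n₁+1/n₂)) = √(0.41988·0.58012·0.00177232) = √(0.000431704) = 0.02078.
z = (0.39428 − 0.43076)/0.02078 = -0.03648/0.02078 = -1.76.
Two-sided p-value ≈ 2·Φ(−1.756) = 0.0791, so at α = 0.05 we fail to reject H₀.

z = -1.76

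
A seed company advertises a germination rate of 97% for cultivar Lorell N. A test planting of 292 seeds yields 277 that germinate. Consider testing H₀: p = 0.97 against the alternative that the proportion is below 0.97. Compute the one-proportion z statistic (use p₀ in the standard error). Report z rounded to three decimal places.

z = -2.141

p̂ = 277/292 ≈ 0.94863.
Under H₀, SE = √(0.97·0.03/292) = √(9.96575e-05) = 0.00998.
z = (0.94863 − 0.97)/0.00998 = -0.02137/0.00998 = -2.141.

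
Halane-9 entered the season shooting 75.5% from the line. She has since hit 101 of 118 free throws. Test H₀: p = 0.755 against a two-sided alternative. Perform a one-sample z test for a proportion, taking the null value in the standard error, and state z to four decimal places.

p̂ = 101/118 = 0.8559322.
SE = √(p₀(1−p₀)/n) = √(0.18498/118) = 0.0395927.
z = (0.8559322 − 0.755)/0.0395927 = 0.1009322/0.0395927 = 2.5493.

z = 2.5493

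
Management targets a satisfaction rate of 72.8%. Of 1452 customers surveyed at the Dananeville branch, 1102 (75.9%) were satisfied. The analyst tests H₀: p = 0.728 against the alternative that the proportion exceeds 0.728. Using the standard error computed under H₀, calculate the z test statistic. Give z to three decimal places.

z = 2.651

p̂ = 1102/1452 ≈ 0.758953.
SE = √(p₀(1−p₀)/n) = √(0.19802/1452) = 0.011678.
z = (0.758953 − 0.728)/0.011678 = 0.030953/0.011678 = 2.651.
p-value = P(Z > 2.651) ≈ 0.0040.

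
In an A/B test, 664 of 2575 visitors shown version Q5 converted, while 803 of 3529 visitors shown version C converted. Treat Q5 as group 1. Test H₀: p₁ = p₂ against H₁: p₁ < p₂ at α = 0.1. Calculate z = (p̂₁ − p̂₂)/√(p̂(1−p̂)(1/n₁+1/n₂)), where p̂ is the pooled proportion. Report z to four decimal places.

p̂₁ = 664/2575 ≈ 0.257864, p̂₂ = 803/3529 ≈ 0.227543.
Pooled p̂ = (664+803)/(2575+3529) = 1467/6104 = 0.240334.
SE = √(0.182574 × 0.000671716) = 0.011074.
z = (0.257864 − 0.227543)/0.011074 = 0.030321/0.011074 = 2.7380.
p-value = P(Z < 2.738) ≈ 0.9969; since p > α = 0.1, fail to reject H₀.

z = 2.7380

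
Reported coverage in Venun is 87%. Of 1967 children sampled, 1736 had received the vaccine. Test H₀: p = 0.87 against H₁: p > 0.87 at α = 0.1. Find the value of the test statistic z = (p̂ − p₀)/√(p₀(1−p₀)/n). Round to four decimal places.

z = 1.6567

p̂ = 1736/1967 ≈ 0.8825623.
Under H₀, SE = √(0.87·0.13/1967) = √(5.74987e-05) = 0.0075828.
z = (0.8825623 − 0.87)/0.0075828 = 0.0125623/0.0075828 = 1.6567.
p-value = P(Z > 1.657) ≈ 0.0488, so at α = 0.1 we reject H₀.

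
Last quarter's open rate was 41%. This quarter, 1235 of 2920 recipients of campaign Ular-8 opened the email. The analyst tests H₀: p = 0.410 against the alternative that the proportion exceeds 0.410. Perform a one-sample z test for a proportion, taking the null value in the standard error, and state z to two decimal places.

p̂ = 1235/2920 ≈ 0.4229.
Standard error under H₀: √(0.41×0.59/2920) = 0.0091.
z = (0.4229 − 0.41)/0.0091 = 0.0129/0.0091 = 1.42.
p-value = P(Z > 1.422) ≈ 0.0775.

z = 1.42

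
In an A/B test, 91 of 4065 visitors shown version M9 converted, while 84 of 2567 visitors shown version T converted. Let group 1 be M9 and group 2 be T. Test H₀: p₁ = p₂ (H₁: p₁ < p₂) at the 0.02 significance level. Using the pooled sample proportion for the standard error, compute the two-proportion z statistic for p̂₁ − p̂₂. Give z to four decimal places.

z = -2.5581

p̂₁ = 91/4065 ≈ 0.0223862, p̂₂ = 84/2567 ≈ 0.0327230.
Pooled p̂ = (91+84)/(4065+2567) = 175/6632 = 0.0263872.
SE = √(0.0256909 × 0.000635562) = 0.0040408.
z = (0.0223862 − 0.0327230)/0.0040408 = -0.0103368/0.0040408 = -2.5581.
p-value = P(Z < -2.558) ≈ 0.0053; since p < α = 0.02, reject H₀.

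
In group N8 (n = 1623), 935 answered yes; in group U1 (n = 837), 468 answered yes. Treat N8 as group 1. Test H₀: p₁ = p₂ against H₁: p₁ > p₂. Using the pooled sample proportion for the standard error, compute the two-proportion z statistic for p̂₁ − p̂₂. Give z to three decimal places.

p̂₁ = 935/1623 = 0.576094, p̂₂ = 468/837 = 0.559140.
Pooled p̂ = (935+468)/(1623+837) = 1403/2460 = 0.570325.
SE = √(0.245054 × 0.00181089) = 0.021066.
z = (0.576094 − 0.559140)/0.021066 = 0.016954/0.021066 = 0.805.

z = 0.805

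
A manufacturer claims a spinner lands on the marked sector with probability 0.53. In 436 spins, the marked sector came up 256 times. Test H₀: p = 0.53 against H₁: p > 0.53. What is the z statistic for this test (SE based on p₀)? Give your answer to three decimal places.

z = 2.391

p̂ = 256/436 ≈ 0.587156.
Under H₀, SE = √(0.53·0.47/436) = √(0.00057133) = 0.023903.
z = (0.587156 − 0.53)/0.023903 = 0.057156/0.023903 = 2.391.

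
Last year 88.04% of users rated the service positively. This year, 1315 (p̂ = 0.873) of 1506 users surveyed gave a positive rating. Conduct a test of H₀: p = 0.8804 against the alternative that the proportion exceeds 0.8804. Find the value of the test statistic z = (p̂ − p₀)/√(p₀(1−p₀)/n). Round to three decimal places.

p̂ = 1315/1506 = 0.873174.
Under H₀, SE = √(0.8804·0.1196/1506) = √(6.99176e-05) = 0.008362.
z = (0.873174 − 0.8804)/0.008362 = -0.007226/0.008362 = -0.864.
p-value = P(Z > -0.864) ≈ 0.8063.

z = -0.864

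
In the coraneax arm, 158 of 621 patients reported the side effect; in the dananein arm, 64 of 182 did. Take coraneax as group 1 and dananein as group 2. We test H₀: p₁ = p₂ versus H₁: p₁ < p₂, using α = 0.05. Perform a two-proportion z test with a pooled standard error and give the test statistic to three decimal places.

p̂₁ = 158/621 ≈ 0.25443, p̂₂ = 64/182 ≈ 0.35165.
Pooled p̂ = (158+64)/(621+182) = 222/803 = 0.27646.
SE = √(p̂(1−p̂)(1/n₁+1/n₂)) = √(0.27646·0.72354·0.00710481) = √(0.00142118) = 0.03770.
z = (0.25443 − 0.35165)/0.03770 = -0.09722/0.03770 = -2.579.
p-value = P(Z < -2.579) ≈ 0.0050; since p < α = 0.05, reject H₀.

z = -2.579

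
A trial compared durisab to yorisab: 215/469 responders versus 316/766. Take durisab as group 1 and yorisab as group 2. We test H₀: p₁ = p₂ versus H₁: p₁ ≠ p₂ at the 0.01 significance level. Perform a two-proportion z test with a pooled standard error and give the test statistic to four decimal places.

p̂₁ = 215/469 ≈ 0.458422, p̂₂ = 316/766 ≈ 0.412533.
Pooled p̂ = (215+316)/(469+766) = 531/1235 = 0.429960.
SE = √(0.245094 × 0.00343768) = 0.029027.
z = (0.458422 − 0.412533)/0.029027 = 0.045889/0.029027 = 1.5809.
p-value = 2·P(Z > 1.581) ≈ 0.1139. With α = 0.01, fail to reject H₀.

z = 1.5809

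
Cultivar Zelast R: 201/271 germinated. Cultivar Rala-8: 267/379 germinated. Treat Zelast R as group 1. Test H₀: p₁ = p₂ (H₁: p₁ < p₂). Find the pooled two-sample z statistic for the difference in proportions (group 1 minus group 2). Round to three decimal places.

z = 1.042

p̂₁ = 201/271 ≈ 0.74170, p̂₂ = 267/379 ≈ 0.70449.
Pooled p̂ = (201+267)/(271+379) = 468/650 = 0.72000.
SE = √(0.2016 × 0.00632856) = 0.03572.
z = (0.74170 − 0.70449)/0.03572 = 0.03721/0.03572 = 1.042.
p-value = P(Z < 1.042) ≈ 0.8512.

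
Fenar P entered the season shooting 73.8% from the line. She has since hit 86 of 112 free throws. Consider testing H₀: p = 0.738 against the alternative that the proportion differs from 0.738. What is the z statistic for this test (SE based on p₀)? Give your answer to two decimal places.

z = 0.72

p̂ = 86/112 ≈ 0.7679.
Under H₀, SE = √(0.738·0.262/112) = √(0.00172639) = 0.0415.
z = (0.7679 − 0.738)/0.0415 = 0.0299/0.0415 = 0.72.
Two-sided p-value ≈ 2·Φ(−0.719) = 0.4724.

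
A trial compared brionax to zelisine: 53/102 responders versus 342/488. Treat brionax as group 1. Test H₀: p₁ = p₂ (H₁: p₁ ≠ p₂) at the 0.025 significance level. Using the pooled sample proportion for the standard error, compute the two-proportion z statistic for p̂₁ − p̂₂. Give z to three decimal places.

p̂₁ = 53/102 = 0.519608, p̂₂ = 342/488 = 0.700820.
Pooled p̂ = (53+342)/(102+488) = 395/590 = 0.669492.
SE = √(0.221273 × 0.0118531) = 0.051213.
z = (0.519608 − 0.700820)/0.051213 = -0.181212/0.051213 = -3.538.
Two-sided p-value ≈ 2·Φ(−3.538) = 0.0004; since p < α = 0.025, reject H₀.

z = -3.538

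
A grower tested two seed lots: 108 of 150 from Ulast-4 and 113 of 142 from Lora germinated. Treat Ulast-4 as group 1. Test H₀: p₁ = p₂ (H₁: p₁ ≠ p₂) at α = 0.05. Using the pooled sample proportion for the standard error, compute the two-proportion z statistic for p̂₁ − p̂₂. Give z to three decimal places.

p̂₁ = 108/150 = 0.720000, p̂₂ = 113/142 = 0.795775.
Pooled p̂ = (108+113)/(150+142) = 221/292 = 0.756849.
SE = √(0.184028 × 0.0137089) = 0.050228.
z = (0.720000 − 0.795775)/0.050228 = -0.075775/0.050228 = -1.509.
Two-sided p-value ≈ 2·Φ(−1.509) = 0.1314. With α = 0.05, fail to reject H₀.

z = -1.509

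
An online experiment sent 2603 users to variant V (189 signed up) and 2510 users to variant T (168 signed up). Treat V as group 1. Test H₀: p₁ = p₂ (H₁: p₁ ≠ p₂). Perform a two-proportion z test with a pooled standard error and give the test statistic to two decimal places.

z = 0.80

p̂₁ = 189/2603 ≈ 0.0726, p̂₂ = 168/2510 ≈ 0.0669.
Pooled p̂ = (189+168)/(2603+2510) = 357/5113 = 0.0698.
SE = √(0.0649469 × 0.000782578) = 0.0071.
z = (0.0726 − 0.0669)/0.0071 = 0.0057/0.0071 = 0.80.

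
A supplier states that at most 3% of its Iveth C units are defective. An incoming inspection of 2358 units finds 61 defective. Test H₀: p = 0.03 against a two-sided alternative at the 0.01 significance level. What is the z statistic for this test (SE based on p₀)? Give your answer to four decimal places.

p̂ = 61/2358 = 0.0258694.
Under H₀, SE = √(0.03·0.97/2358) = √(1.2341e-05) = 0.0035130.
z = (0.0258694 − 0.03)/0.0035130 = -0.0041306/0.0035130 = -1.1758.
p-value = 2·P(Z > 1.176) ≈ 0.2397; since p > α = 0.01, fail to reject H₀.

z = -1.1758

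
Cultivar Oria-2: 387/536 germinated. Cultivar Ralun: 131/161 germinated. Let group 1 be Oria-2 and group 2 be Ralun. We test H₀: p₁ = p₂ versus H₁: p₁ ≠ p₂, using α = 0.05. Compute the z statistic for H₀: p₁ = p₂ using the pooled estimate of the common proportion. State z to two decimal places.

z = -2.33

p̂₁ = 387/536 ≈ 0.7220, p̂₂ = 131/161 ≈ 0.8137.
Pooled p̂ = (387+131)/(536+161) = 518/697 = 0.7432.
SE = √(0.190861 × 0.00807685) = 0.0393.
z = (0.7220 − 0.8137)/0.0393 = -0.0917/0.0393 = -2.33.
p-value = 2·P(Z > 2.334) ≈ 0.0196. With α = 0.05, reject H₀.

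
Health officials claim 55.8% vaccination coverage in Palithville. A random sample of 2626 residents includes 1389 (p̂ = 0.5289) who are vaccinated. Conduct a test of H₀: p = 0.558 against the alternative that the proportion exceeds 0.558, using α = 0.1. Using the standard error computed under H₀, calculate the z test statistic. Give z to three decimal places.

z = -2.998

p̂ = 1389/2626 = 0.5289414.
Standard error under H₀: √(0.558×0.442/2626) = 0.0096913.
z = (0.5289414 − 0.558)/0.0096913 = -0.0290586/0.0096913 = -2.998.
p-value = P(Z > -2.998) ≈ 0.9986, so at α = 0.1 we fail to reject H₀.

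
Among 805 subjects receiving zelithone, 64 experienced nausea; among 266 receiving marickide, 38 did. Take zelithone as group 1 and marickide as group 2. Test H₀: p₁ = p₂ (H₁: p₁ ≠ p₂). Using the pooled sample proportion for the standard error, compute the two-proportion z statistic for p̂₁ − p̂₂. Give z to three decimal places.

z = -3.052

p̂₁ = 64/805 ≈ 0.07950, p̂₂ = 38/266 ≈ 0.14286.
Pooled p̂ = (64+38)/(805+266) = 102/1071 = 0.09524.
SE = √(p̂(1−p̂)(1/n₁+1/n₂)) = √(0.09524·0.90476·0.00500163) = √(0.00043098) = 0.02076.
z = (0.07950 − 0.14286)/0.02076 = -0.06336/0.02076 = -3.052.
p-value = 2·P(Z > 3.052) ≈ 0.0023.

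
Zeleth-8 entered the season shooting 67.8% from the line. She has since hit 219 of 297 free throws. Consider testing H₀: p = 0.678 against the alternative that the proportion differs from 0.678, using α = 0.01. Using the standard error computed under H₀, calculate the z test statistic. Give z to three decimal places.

z = 2.190

p̂ = 219/297 = 0.73737.
Under H₀, SE = √(0.678·0.322/297) = √(0.000735071) = 0.02711.
z = (0.73737 − 0.678)/0.02711 = 0.05937/0.02711 = 2.190.
p-value = 2·P(Z > 2.190) ≈ 0.0285. With α = 0.01, fail to reject H₀.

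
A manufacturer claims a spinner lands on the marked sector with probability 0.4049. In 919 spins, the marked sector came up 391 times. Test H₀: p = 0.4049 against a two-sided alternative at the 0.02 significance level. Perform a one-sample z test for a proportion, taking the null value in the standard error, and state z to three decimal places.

p̂ = 391/919 = 0.42546.
SE = √(p₀(1−p₀)/n) = √(0.24096/919) = 0.01619.
z = (0.42546 − 0.4049)/0.01619 = 0.02056/0.01619 = 1.270.
p-value = 2·P(Z > 1.270) ≈ 0.2041. With α = 0.02, fail to reject H₀.

z = 1.270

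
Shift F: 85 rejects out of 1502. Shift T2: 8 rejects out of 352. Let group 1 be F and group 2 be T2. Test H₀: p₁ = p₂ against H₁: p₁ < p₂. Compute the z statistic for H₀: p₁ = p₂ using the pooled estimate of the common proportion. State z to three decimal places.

p̂₁ = 85/1502 = 0.056591, p̂₂ = 8/352 = 0.022727.
Pooled p̂ = (85+8)/(1502+352) = 93/1854 = 0.050162.
SE = √(0.0476456 × 0.00350669) = 0.012926.
z = (0.056591 − 0.022727)/0.012926 = 0.033864/0.012926 = 2.620.

z = 2.620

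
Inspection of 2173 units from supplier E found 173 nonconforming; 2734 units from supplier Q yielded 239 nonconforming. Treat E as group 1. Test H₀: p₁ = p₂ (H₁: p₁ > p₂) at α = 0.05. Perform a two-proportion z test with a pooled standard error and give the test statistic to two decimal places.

p̂₁ = 173/2173 = 0.07961, p̂₂ = 239/2734 = 0.08742.
Pooled p̂ = (173+239)/(2173+2734) = 412/4907 = 0.08396.
SE = √(p̂(1−p̂)(1/n₁+1/n₂)) = √(0.08396·0.91604·0.000825958) = √(6.35262e-05) = 0.00797.
z = (0.07961 − 0.08742)/0.00797 = -0.00781/0.00797 = -0.98.
p-value = P(Z > -0.979) ≈ 0.8363; since p > α = 0.05, fail to reject H₀.

z = -0.98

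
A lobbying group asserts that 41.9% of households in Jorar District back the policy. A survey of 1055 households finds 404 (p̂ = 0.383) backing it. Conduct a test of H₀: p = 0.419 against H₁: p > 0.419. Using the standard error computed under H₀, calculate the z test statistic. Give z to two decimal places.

p̂ = 404/1055 ≈ 0.38294.
Standard error under H₀: √(0.419×0.581/1055) = 0.01519.
z = (0.38294 − 0.419)/0.01519 = -0.03606/0.01519 = -2.37.

z = -2.37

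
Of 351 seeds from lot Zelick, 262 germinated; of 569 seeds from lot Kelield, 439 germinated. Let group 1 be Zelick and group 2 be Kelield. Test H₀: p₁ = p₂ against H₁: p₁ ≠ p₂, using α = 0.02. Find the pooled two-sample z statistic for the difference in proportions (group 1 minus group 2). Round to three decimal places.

z = -0.868

p̂₁ = 262/351 ≈ 0.74644, p̂₂ = 439/569 ≈ 0.77153.
Pooled p̂ = (262+439)/(351+569) = 701/920 = 0.76196.
SE = √(p̂(1−p̂)(1/n₁+1/n₂)) = √(0.76196·0.23804·0.00460647) = √(0.000835516) = 0.02891.
z = (0.74644 − 0.77153)/0.02891 = -0.02509/0.02891 = -0.868.
p-value = 2·P(Z > 0.868) ≈ 0.3854; since p > α = 0.02, fail to reject H₀.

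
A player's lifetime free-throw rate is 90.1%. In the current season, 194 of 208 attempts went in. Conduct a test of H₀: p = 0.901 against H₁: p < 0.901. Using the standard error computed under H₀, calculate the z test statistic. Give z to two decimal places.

p̂ = 194/208 ≈ 0.9327.
Standard error under H₀: √(0.901×0.099/208) = 0.0207.
z = (0.9327 − 0.901)/0.0207 = 0.0317/0.0207 = 1.53.
p-value = P(Z < 1.530) ≈ 0.9370.

z = 1.53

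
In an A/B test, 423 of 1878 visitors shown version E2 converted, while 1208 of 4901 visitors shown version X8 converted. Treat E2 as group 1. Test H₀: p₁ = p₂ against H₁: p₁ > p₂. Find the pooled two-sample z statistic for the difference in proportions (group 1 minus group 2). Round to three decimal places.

z = -1.831

p̂₁ = 423/1878 = 0.22524, p̂₂ = 1208/4901 = 0.24648.
Pooled p̂ = (423+1208)/(1878+4901) = 1631/6779 = 0.24060.
SE = √(0.18271 × 0.000736521) = 0.01160.
z = (0.22524 − 0.24648)/0.01160 = -0.02124/0.01160 = -1.831.
p-value = P(Z > -1.831) ≈ 0.9665.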